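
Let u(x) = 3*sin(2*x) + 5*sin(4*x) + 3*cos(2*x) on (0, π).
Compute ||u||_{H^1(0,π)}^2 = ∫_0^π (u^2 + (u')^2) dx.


||u||_{H^1(0,π)}^2 = 515*π/2

u'(x) = -6*sin(2*x) + 6*cos(2*x) + 20*cos(4*x).
Expand u² and (u')² and integrate term by term on (0, π), using: for integers n ≥ 1, ∫_0^π sin²(nx) dx = ∫_0^π cos²(nx) dx = π/2; for n ≠ n', ∫_0^π sin(nx)sin(n'x) dx = ∫_0^π cos(nx)cos(n'x) dx = 0; and by product-to-sum, ∫_0^π sin(nx)cos(n'x) dx = ½∫_0^π [sin((n+n')x) + sin((n−n')x)] dx, which is 0 when n+n' is even and 2n/(n²−n'²) when n+n' is odd (it need not vanish on (0, π)).
  u² squared terms: (3)²·∫cos(2x)² dx = 9·π/2 = 9*π/2;  (3)²·∫sin(2x)² dx = 9·π/2 = 9*π/2;  (5)²·∫sin(4x)² dx = 25·π/2 = 25*π/2.
  u² cross terms: 2·(3)·(3)·∫cos(2x)·sin(2x) dx = 18·(0) = 0;  2·(3)·(5)·∫cos(2x)·sin(4x) dx = 30·(0) = 0;  2·(3)·(5)·∫sin(2x)·sin(4x) dx = 30·(0) = 0.
  So ∫_0^π u² dx = 9*π/2 + 9*π/2 + 25*π/2 + 0 + 0 + 0 = 43*π/2.
  (u')² squared terms: (-6)²·∫sin(2x)² dx = 36·π/2 = 18*π;  (6)²·∫cos(2x)² dx = 36·π/2 = 18*π;  (20)²·∫cos(4x)² dx = 400·π/2 = 200*π.
  (u')² cross terms: 2·(-6)·(6)·∫sin(2x)·cos(2x) dx = -72·(0) = 0;  2·(-6)·(20)·∫sin(2x)·cos(4x) dx = -240·(0) = 0;  2·(6)·(20)·∫cos(2x)·cos(4x) dx = 240·(0) = 0.
  So ∫_0^π (u')² dx = 18*π + 18*π + 200*π + 0 + 0 + 0 = 236*π.
||u||_{H^1}^2 = (43*π/2) + (236*π) = 515*π/2.


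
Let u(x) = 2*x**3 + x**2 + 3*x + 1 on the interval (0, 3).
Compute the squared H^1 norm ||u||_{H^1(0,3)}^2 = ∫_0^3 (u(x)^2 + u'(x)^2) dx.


||u||_{H^1}^2 = 376293/70

The H^1 norm (squared) on an interval (0, L) is
  ||u||_{H^1}^2 = ∫_0^L u(x)^2 dx + ∫_0^L u'(x)^2 dx.
Compute u'(x) = 6*x**2 + 2*x + 3.
Then u(x)^2 = 4*x**6 + 4*x**5 + 13*x**4 + 10*x**3 + 11*x**2 + 6*x + 1 and u'(x)^2 = 36*x**4 + 24*x**3 + 40*x**2 + 12*x + 9.
Integrate each monomial from 0 to 3 using ∫_0^3 c·x^n dx = c·3^(n+1)/(n+1):
  ∫_0^3 u(x)^2 dx = ∫_0^3 (4*x^6 + 4*x^5 + 13*x^4 + 10*x^3 + 11*x^2 + 6*x + 1) dx. Term by term:
    ∫_0^3 4*x^6 dx = 8748/7;  ∫_0^3 4*x^5 dx = 486;  ∫_0^3 13*x^4 dx = 3159/5;
    ∫_0^3 10*x^3 dx = 405/2;  ∫_0^3 11*x^2 dx = 99;  ∫_0^3 6*x dx = 27;
    ∫_0^3 1 dx = 3.
  Sum: 8748/7 + 486 + 3159/5 + 405/2 + 99 + 27 + 3 = 188931/70.
  ∫_0^3 u'(x)^2 dx = ∫_0^3 (36*x^4 + 24*x^3 + 40*x^2 + 12*x + 9) dx. Term by term:
    ∫_0^3 36*x^4 dx = 8748/5;  ∫_0^3 24*x^3 dx = 486;  ∫_0^3 40*x^2 dx = 360;
    ∫_0^3 12*x dx = 54;  ∫_0^3 9 dx = 27.
  Sum: 8748/5 + 486 + 360 + 54 + 27 = 13383/5.
Adding: ||u||_{H^1}^2 = 188931/70 + 13383/5 = 376293/70.


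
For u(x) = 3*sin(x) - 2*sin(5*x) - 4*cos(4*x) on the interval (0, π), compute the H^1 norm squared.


||u||_{H^1(0,π)}^2 = 16048/45 + 197*π

u'(x) = 16*sin(4*x) + 3*cos(x) - 10*cos(5*x).
Expand u² and (u')² and integrate term by term on (0, π), using: for integers n ≥ 1, ∫_0^π sin²(nx) dx = ∫_0^π cos²(nx) dx = π/2; for n ≠ n', ∫_0^π sin(nx)sin(n'x) dx = ∫_0^π cos(nx)cos(n'x) dx = 0; and by product-to-sum, ∫_0^π sin(nx)cos(n'x) dx = ½∫_0^π [sin((n+n')x) + sin((n−n')x)] dx, which is 0 when n+n' is even and 2n/(n²−n'²) when n+n' is odd (it need not vanish on (0, π)).
  u² squared terms: (-4)²·∫cos(4x)² dx = 16·π/2 = 8*π;  (-2)²·∫sin(5x)² dx = 4·π/2 = 2*π;  (3)²·∫sin(x)² dx = 9·π/2 = 9*π/2.
  u² cross terms: 2·(-4)·(-2)·∫cos(4x)·sin(5x) dx = 16·(10/9) = 160/9;  2·(-4)·(3)·∫cos(4x)·sin(x) dx = -24·(-2/15) = 16/5;  2·(-2)·(3)·∫sin(5x)·sin(x) dx = -12·(0) = 0.
  So ∫_0^π u² dx = 8*π + 2*π + 9*π/2 + 160/9 + 16/5 + 0 = 944/45 + 29*π/2.
  (u')² squared terms: (-10)²·∫cos(5x)² dx = 100·π/2 = 50*π;  (3)²·∫cos(x)² dx = 9·π/2 = 9*π/2;  (16)²·∫sin(4x)² dx = 256·π/2 = 128*π.
  (u')² cross terms: 2·(-10)·(3)·∫cos(5x)·cos(x) dx = -60·(0) = 0;  2·(-10)·(16)·∫cos(5x)·sin(4x) dx = -320·(-8/9) = 2560/9;  2·(3)·(16)·∫cos(x)·sin(4x) dx = 96·(8/15) = 256/5.
  So ∫_0^π (u')² dx = 50*π + 9*π/2 + 128*π + 0 + 2560/9 + 256/5 = 15104/45 + 365*π/2.
||u||_{H^1}^2 = (944/45 + 29*π/2) + (15104/45 + 365*π/2) = 16048/45 + 197*π.


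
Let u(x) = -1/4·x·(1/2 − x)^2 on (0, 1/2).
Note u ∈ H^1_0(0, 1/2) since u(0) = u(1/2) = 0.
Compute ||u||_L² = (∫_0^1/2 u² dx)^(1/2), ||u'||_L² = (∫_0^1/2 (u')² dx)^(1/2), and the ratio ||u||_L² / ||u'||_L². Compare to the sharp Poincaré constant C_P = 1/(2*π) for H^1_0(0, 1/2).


||u||_L² / ||u'||_L² = sqrt(14)/28 < C_P = 1/(2*π).

u(x) = -1/4·x·(1/2 − x)^2, so u'(x) = (1 - 6*x)*(2*x - 1)/16.
u(x) = -1/4·x·(1/2 − x)^2 vanishes at x = 0 and x = 1/2, so u ∈ H^1_0(0, 1/2). Differentiate via the product rule and integrate the resulting polynomials term by term.
  ∫_0^1/2 u² dx = ∫_0^1/2 (x^6/16 - x^5/8 + 3*x^4/32 - x^3/32 + x^2/256) dx. Term by term:
    ∫_0^1/2 x^6/16 dx = 1/14336;  ∫_0^1/2 -x^5/8 dx = -1/3072;  ∫_0^1/2 3*x^4/32 dx = 3/5120;
    ∫_0^1/2 -x^3/32 dx = -1/2048;  ∫_0^1/2 x^2/256 dx = 1/6144.
  Sum: 1/14336 − 1/3072 + 3/5120 − 1/2048 + 1/6144 = 1/215040.
  ∫_0^1/2 (u')² dx = ∫_0^1/2 (9*x^4/16 - 3*x^3/4 + 11*x^2/32 - x/16 + 1/256) dx. Term by term:
    ∫_0^1/2 9*x^4/16 dx = 9/2560;  ∫_0^1/2 -3*x^3/4 dx = -3/256;  ∫_0^1/2 11*x^2/32 dx = 11/768;
    ∫_0^1/2 -x/16 dx = -1/128;  ∫_0^1/2 1/256 dx = 1/512.
  Sum: 9/2560 − 3/256 + 11/768 − 1/128 + 1/512 = 1/3840.
∫_0^1/2 u² dx = 1/215040, so ||u||_L² = sqrt(210)/6720.
∫_0^1/2 (u')² dx = 1/3840, so ||u'||_L² = sqrt(15)/240.
Ratio ||u||_L² / ||u'||_L² = sqrt(14)/28.
Sharp Poincaré constant on H^1_0(0, 1/2) is C_P = L/π = 1/(2*π), achieved by sin(2*π·x).
A polynomial bump cannot attain the sharp Poincaré constant (only the first sine eigenfunction does), so the ratio is strictly less than C_P, consistent with ||u||_L² ≤ C_P ||u'||_L².


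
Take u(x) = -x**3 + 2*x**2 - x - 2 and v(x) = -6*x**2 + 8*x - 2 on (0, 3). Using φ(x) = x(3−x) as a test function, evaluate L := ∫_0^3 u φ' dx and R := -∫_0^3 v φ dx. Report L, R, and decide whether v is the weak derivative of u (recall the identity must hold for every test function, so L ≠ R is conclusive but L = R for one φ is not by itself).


LHS = 279/20, RHS = 279/10. No, v is not the weak derivative of u.

u(x) = -x**3 + 2*x**2 - x - 2, classical derivative u'(x) = -3*x**2 + 4*x - 1.
φ(x) = x(3−x), so φ'(x) = 3 - 2*x.
Note φ(0) = φ(3) = 0, so the boundary term u·φ vanishes.
LHS = ∫_0^3 u(x) φ'(x) dx = ∫_0^3 (2*x^4 - 7*x^3 + 8*x^2 + x - 6) dx. Term by term:
  ∫_0^3 2*x^4 dx = 486/5;  ∫_0^3 -7*x^3 dx = -567/4;  ∫_0^3 8*x^2 dx = 72;
  ∫_0^3 x dx = 9/2;  ∫_0^3 -6 dx = -18.
Sum: 486/5 − 567/4 + 72 + 9/2 − 18 = 279/20.
So LHS = 279/20.
∫_0^3 v(x) φ(x) dx = ∫_0^3 (6*x^4 - 26*x^3 + 26*x^2 - 6*x) dx. Term by term:
  ∫_0^3 6*x^4 dx = 1458/5;  ∫_0^3 -26*x^3 dx = -1053/2;  ∫_0^3 26*x^2 dx = 234;
  ∫_0^3 -6*x dx = -27.
Sum: 1458/5 − 1053/2 + 234 − 27 = -279/10.
So RHS = -∫_0^3 v(x) φ(x) dx = 279/10.
LHS − RHS = -279/20 ≠ 0, so the identity fails.
(For a valid weak derivative the identity must hold for EVERY test function, in particular this one. The failure shows v is NOT the weak derivative of u.)
Correct weak derivative would be u'(x) = -3*x**2 + 4*x - 1.


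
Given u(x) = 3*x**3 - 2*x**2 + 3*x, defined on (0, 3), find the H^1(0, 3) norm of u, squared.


||u||_{H^1}^2 = 185103/35

The H^1 norm (squared) on an interval (0, L) is
  ||u||_{H^1}^2 = ∫_0^L u(x)^2 dx + ∫_0^L u'(x)^2 dx.
Compute u'(x) = 9*x**2 - 4*x + 3.
Then u(x)^2 = 9*x**6 - 12*x**5 + 22*x**4 - 12*x**3 + 9*x**2 and u'(x)^2 = 81*x**4 - 72*x**3 + 70*x**2 - 24*x + 9.
Integrate each monomial from 0 to 3 using ∫_0^3 c·x^n dx = c·3^(n+1)/(n+1):
  ∫_0^3 u(x)^2 dx = ∫_0^3 (9*x^6 - 12*x^5 + 22*x^4 - 12*x^3 + 9*x^2) dx. Term by term:
    ∫_0^3 9*x^6 dx = 19683/7;  ∫_0^3 -12*x^5 dx = -1458;  ∫_0^3 22*x^4 dx = 5346/5;
    ∫_0^3 -12*x^3 dx = -243;  ∫_0^3 9*x^2 dx = 81.
  Sum: 19683/7 − 1458 + 5346/5 − 243 + 81 = 79137/35.
  ∫_0^3 u'(x)^2 dx = ∫_0^3 (81*x^4 - 72*x^3 + 70*x^2 - 24*x + 9) dx. Term by term:
    ∫_0^3 81*x^4 dx = 19683/5;  ∫_0^3 -72*x^3 dx = -1458;  ∫_0^3 70*x^2 dx = 630;
    ∫_0^3 -24*x dx = -108;  ∫_0^3 9 dx = 27.
  Sum: 19683/5 − 1458 + 630 − 108 + 27 = 15138/5.
Adding: ||u||_{H^1}^2 = 79137/35 + 15138/5 = 185103/35.


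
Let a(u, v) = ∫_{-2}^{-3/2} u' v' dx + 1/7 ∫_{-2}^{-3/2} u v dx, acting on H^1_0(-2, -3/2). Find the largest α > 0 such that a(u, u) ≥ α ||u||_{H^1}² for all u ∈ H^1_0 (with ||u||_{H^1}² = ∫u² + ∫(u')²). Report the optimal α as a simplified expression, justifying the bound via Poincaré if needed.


α = (1 + 28*π^2)/(7*(1 + 4*π^2))

Coercivity of a(·,·) on H^1_0(-2, -3/2) means a(u, u) ≥ α ||u||_{H^1}² for every u ∈ H^1_0.
The interval has length L = 1/2, and Poincaré/coercivity depend only on L. Here a(u, u) = ∫(u')² + (1/7)·∫u².
Here 0 < c = 1/7 < 1. The condition a(u,u) ≥ α||u||_{H^1}² reads (1−α)∫(u')² ≥ (α−c)∫u². Any admissible α is ≤ 1 (rapidly oscillating u have ∫u²/∫(u')² → 0), and α = 1 would force 0 ≥ (1−c)∫u², impossible since c < 1; so 1−α > 0. By the sharp Poincaré inequality on H^1_0 of an interval of length L, ∫(u')² ≥ (π/L)²∫u² with equality for the first sine mode sin(π(x−x₀)/L) (x₀ the left endpoint), so the inequality holds for all u iff (1−α)(π/L)² ≥ α − c, i.e. α ≤ ((π/L)² + c)/((π/L)² + 1) = (1 + c(L/π)²)/(1 + (L/π)²). With (π/L)² = 4*π^2 and c = 1/7, the largest admissible constant is α = ((π/L)² + c)/((π/L)² + 1).
Simplifying, α = (1 + 28*π^2)/(7*(1 + 4*π^2)).


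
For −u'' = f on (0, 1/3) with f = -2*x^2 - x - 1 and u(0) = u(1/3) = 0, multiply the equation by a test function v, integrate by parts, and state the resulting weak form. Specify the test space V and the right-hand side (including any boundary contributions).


V = H^1_0(0, 1/3) (so v(0) = v(1/3) = 0); weak form: ∫_0^1/3 u'v' dx = ∫_0^1/3 (-2*x^2 - x - 1) v dx for all v ∈ V.

Multiply both sides by a test function v and integrate from 0 to 1/3:
  ∫_0^1/3 −u''(x) v(x) dx = ∫_0^1/3 f(x) v(x) dx.
Integrate the LHS by parts once:
  ∫_0^1/3 −u'' v dx = −[u'(x) v(x)]_0^1/3 + ∫_0^1/3 u'(x) v'(x) dx.
Thus ∫_0^1/3 u'(x) v'(x) dx = ∫_0^1/3 f(x) v(x) dx + [u'(x) v(x)]_0^1/3.
Choose V so that boundary terms are either known or forced to vanish.
u is Dirichlet: u(0) = u(1/3) = 0. Let V = H^1_0(0, 1/3); then v(0) = v(1/3) = 0, and [u' v]_0^1/3 = 0.
Weak formulation: find u (satisfying any essential BC) such that ∫_0^1/3 u'(x) v'(x) dx = ∫_0^1/3 f v dx for all v ∈ V.
Substituting f(x) = -2*x^2 - x - 1, the right-hand side is ∫_0^1/3 (-2*x^2 - x - 1) v dx.


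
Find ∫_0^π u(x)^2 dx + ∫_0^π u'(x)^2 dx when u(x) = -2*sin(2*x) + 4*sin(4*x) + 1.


||u||_{H^1(0,π)}^2 = 147*π

u'(x) = -4*cos(2*x) + 16*cos(4*x).
Expand u² and (u')² and integrate term by term on (0, π), using: for integers n ≥ 1, ∫_0^π sin²(nx) dx = ∫_0^π cos²(nx) dx = π/2; for n ≠ n', ∫_0^π sin(nx)sin(n'x) dx = ∫_0^π cos(nx)cos(n'x) dx = 0; and by product-to-sum, ∫_0^π sin(nx)cos(n'x) dx = ½∫_0^π [sin((n+n')x) + sin((n−n')x)] dx, which is 0 when n+n' is even and 2n/(n²−n'²) when n+n' is odd (it need not vanish on (0, π)). For the constant mode: ∫_0^π 1 dx = π, ∫_0^π cos(nx) dx = 0, ∫_0^π sin(nx) dx = (1−(−1)^n)/n.
  u² squared terms: (1)²·∫1 dx = 1·π = π;  (-2)²·∫sin(2x)² dx = 4·π/2 = 2*π;  (4)²·∫sin(4x)² dx = 16·π/2 = 8*π.
  u² cross terms: 2·(1)·(-2)·∫1·sin(2x) dx = -4·(0) = 0;  2·(1)·(4)·∫1·sin(4x) dx = 8·(0) = 0;  2·(-2)·(4)·∫sin(2x)·sin(4x) dx = -16·(0) = 0.
  So ∫_0^π u² dx = π + 2*π + 8*π + 0 + 0 + 0 = 11*π.
  (u')² squared terms: (-4)²·∫cos(2x)² dx = 16·π/2 = 8*π;  (16)²·∫cos(4x)² dx = 256·π/2 = 128*π.
  (u')² cross terms: 2·(-4)·(16)·∫cos(2x)·cos(4x) dx = -128·(0) = 0.
  So ∫_0^π (u')² dx = 8*π + 128*π + 0 = 136*π.
||u||_{H^1}^2 = (11*π) + (136*π) = 147*π.


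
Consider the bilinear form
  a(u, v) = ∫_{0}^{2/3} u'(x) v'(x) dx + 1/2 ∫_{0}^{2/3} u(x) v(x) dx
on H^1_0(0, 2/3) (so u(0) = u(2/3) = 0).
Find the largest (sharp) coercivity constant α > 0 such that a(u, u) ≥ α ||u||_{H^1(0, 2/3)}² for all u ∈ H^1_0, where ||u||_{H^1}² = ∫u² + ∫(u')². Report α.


α = (2 + 9*π^2)/(4 + 9*π^2)

Coercivity of a(·,·) on H^1_0(0, 2/3) means a(u, u) ≥ α ||u||_{H^1}² for every u ∈ H^1_0.
The interval has length L = 2/3, and Poincaré/coercivity depend only on L. Here a(u, u) = ∫(u')² + (1/2)·∫u².
Here 0 < c = 1/2 < 1. The condition a(u,u) ≥ α||u||_{H^1}² reads (1−α)∫(u')² ≥ (α−c)∫u². Any admissible α is ≤ 1 (rapidly oscillating u have ∫u²/∫(u')² → 0), and α = 1 would force 0 ≥ (1−c)∫u², impossible since c < 1; so 1−α > 0. By the sharp Poincaré inequality on H^1_0 of an interval of length L, ∫(u')² ≥ (π/L)²∫u² with equality for the first sine mode sin(π(x−x₀)/L) (x₀ the left endpoint), so the inequality holds for all u iff (1−α)(π/L)² ≥ α − c, i.e. α ≤ ((π/L)² + c)/((π/L)² + 1) = (1 + c(L/π)²)/(1 + (L/π)²). With (π/L)² = 9*π^2/4 and c = 1/2, the largest admissible constant is α = ((π/L)² + c)/((π/L)² + 1).
Simplifying, α = (2 + 9*π^2)/(4 + 9*π^2).


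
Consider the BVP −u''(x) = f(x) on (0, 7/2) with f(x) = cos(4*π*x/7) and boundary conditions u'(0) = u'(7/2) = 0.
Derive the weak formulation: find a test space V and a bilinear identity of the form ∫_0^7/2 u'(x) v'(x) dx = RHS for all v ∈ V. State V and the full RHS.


V = H^1(0, 7/2) (no boundary constraint on v; u is determined up to an additive constant); weak form: ∫_0^7/2 u'v' dx = ∫_0^7/2 (cos(4*π*x/7)) v dx for all v ∈ V.

Multiply both sides by a test function v and integrate from 0 to 7/2:
  ∫_0^7/2 −u''(x) v(x) dx = ∫_0^7/2 f(x) v(x) dx.
Integrate the LHS by parts once:
  ∫_0^7/2 −u'' v dx = −[u'(x) v(x)]_0^7/2 + ∫_0^7/2 u'(x) v'(x) dx.
Thus ∫_0^7/2 u'(x) v'(x) dx = ∫_0^7/2 f(x) v(x) dx + [u'(x) v(x)]_0^7/2.
Choose V so that boundary terms are either known or forced to vanish.
u has homogeneous Neumann: u'(0) = u'(7/2) = 0. So [u' v]_0^7/2 = 0·v(7/2) − 0·v(0) = 0 for any v; take V = H^1(0, 7/2).
Weak formulation: find u (satisfying any essential BC) such that ∫_0^7/2 u'(x) v'(x) dx = ∫_0^7/2 f v dx for all v ∈ V (homogeneous Neumann, so boundary terms vanish).
Substituting f(x) = cos(4*π*x/7), the right-hand side is ∫_0^7/2 (cos(4*π*x/7)) v dx.
Compatibility check (pure Neumann): taking v ≡ 1 ∈ V gives 0 = ∫_0^7/2 f dx + (0) − (0), i.e. ∫_0^7/2 f dx must equal u'(0) − u'(7/2) = 0. Indeed ∫_0^7/2 (cos(4*π*x/7)) dx = 0, so the data are compatible. The solution is then unique only up to an additive constant (fix it e.g. by requiring ∫_0^7/2 u dx = 0).


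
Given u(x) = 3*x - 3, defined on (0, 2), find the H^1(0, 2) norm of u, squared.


||u||_{H^1}^2 = 24

The H^1 norm (squared) on an interval (0, L) is
  ||u||_{H^1}^2 = ∫_0^L u(x)^2 dx + ∫_0^L u'(x)^2 dx.
Compute u'(x) = 3.
Then u(x)^2 = 9*x**2 - 18*x + 9 and u'(x)^2 = 9.
Integrate each monomial from 0 to 2 using ∫_0^2 c·x^n dx = c·2^(n+1)/(n+1):
  ∫_0^2 u(x)^2 dx = ∫_0^2 (9*x^2 - 18*x + 9) dx. Term by term:
    ∫_0^2 9*x^2 dx = 24;  ∫_0^2 -18*x dx = -36;  ∫_0^2 9 dx = 18.
  Sum: 24 − 36 + 18 = 6.
  ∫_0^2 u'(x)^2 dx = ∫_0^2 (9) dx. Term by term:
    ∫_0^2 9 dx = 18.
Adding: ||u||_{H^1}^2 = 6 + 18 = 24.


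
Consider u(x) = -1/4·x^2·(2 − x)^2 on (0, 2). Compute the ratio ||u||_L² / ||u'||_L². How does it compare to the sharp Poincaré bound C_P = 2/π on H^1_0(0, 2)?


||u||_L² / ||u'||_L² = sqrt(3)/3 < C_P = 2/π.

u(x) = -1/4·x^2·(2 − x)^2, so u'(x) = x*(-x^2 + 3*x - 2).
u(x) = -1/4·x^2·(2 − x)^2 vanishes at x = 0 and x = 2, so u ∈ H^1_0(0, 2). Differentiate via the product rule and integrate the resulting polynomials term by term.
  ∫_0^2 u² dx = ∫_0^2 (x^8/16 - x^7/2 + 3*x^6/2 - 2*x^5 + x^4) dx. Term by term:
    ∫_0^2 x^8/16 dx = 32/9;  ∫_0^2 -x^7/2 dx = -16;  ∫_0^2 3*x^6/2 dx = 192/7;
    ∫_0^2 -2*x^5 dx = -64/3;  ∫_0^2 x^4 dx = 32/5.
  Sum: 32/9 − 16 + 192/7 − 64/3 + 32/5 = 16/315.
  ∫_0^2 (u')² dx = ∫_0^2 (x^6 - 6*x^5 + 13*x^4 - 12*x^3 + 4*x^2) dx. Term by term:
    ∫_0^2 x^6 dx = 128/7;  ∫_0^2 -6*x^5 dx = -64;  ∫_0^2 13*x^4 dx = 416/5;
    ∫_0^2 -12*x^3 dx = -48;  ∫_0^2 4*x^2 dx = 32/3.
  Sum: 128/7 − 64 + 416/5 − 48 + 32/3 = 16/105.
∫_0^2 u² dx = 16/315, so ||u||_L² = 4*sqrt(35)/105.
∫_0^2 (u')² dx = 16/105, so ||u'||_L² = 4*sqrt(105)/105.
Ratio ||u||_L² / ||u'||_L² = sqrt(3)/3.
Sharp Poincaré constant on H^1_0(0, 2) is C_P = L/π = 2/π, achieved by sin(π/2·x).
A polynomial bump cannot attain the sharp Poincaré constant (only the first sine eigenfunction does), so the ratio is strictly less than C_P, consistent with ||u||_L² ≤ C_P ||u'||_L².


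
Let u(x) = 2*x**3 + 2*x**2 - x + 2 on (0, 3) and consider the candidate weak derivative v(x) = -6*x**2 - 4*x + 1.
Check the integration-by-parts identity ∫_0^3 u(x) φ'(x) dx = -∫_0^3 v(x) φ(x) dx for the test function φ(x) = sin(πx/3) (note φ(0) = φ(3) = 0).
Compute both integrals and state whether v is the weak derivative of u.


LHS = -192/π + 648/π^3, RHS = -648/π^3 + 192/π. No, v is not the weak derivative of u.

u(x) = 2*x**3 + 2*x**2 - x + 2, classical derivative u'(x) = 6*x**2 + 4*x - 1.
φ(x) = sin(πx/3), so φ'(x) = π*cos(π*x/3)/3.
Note φ(0) = φ(3) = 0, so the boundary term u·φ vanishes.
LHS = ∫_0^3 u(x) φ'(x) dx = ∫_0^3 (2*π*x^3*cos(π*x/3)/3 + 2*π*x^2*cos(π*x/3)/3 - π*x*cos(π*x/3)/3 + 2*π*cos(π*x/3)/3) dx. Term by term:
  ∫_0^3 2*π*cos(π*x/3)/3 dx = 0;  ∫_0^3 -π*x*cos(π*x/3)/3 dx = 6/π;  ∫_0^3 2*π*x^2*cos(π*x/3)/3 dx = -36/π;
  ∫_0^3 2*π*x^3*cos(π*x/3)/3 dx = -162/π + 648/π^3.
Sum: 0 + 6/π − 36/π + -162/π + 648/π^3 = -192/π + 648/π^3.
So LHS = -192/π + 648/π^3.
∫_0^3 v(x) φ(x) dx = ∫_0^3 (-6*x^2*sin(π*x/3) - 4*x*sin(π*x/3) + sin(π*x/3)) dx. Term by term:
  ∫_0^3 -6*x^2*sin(π*x/3) dx = -162/π + 648/π^3;  ∫_0^3 -4*x*sin(π*x/3) dx = -36/π;  ∫_0^3 sin(π*x/3) dx = 6/π.
Sum: -162/π + 648/π^3 − 36/π + 6/π = -192/π + 648/π^3.
So RHS = -∫_0^3 v(x) φ(x) dx = -648/π^3 + 192/π.
LHS − RHS = -384/π + 1296/π^3 ≠ 0, so the identity fails.
(For a valid weak derivative the identity must hold for EVERY test function, in particular this one. The failure shows v is NOT the weak derivative of u.)
Correct weak derivative would be u'(x) = 6*x**2 + 4*x - 1.


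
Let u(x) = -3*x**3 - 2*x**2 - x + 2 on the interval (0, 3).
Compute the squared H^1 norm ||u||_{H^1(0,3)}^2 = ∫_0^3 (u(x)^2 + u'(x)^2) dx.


||u||_{H^1}^2 = 359256/35

The H^1 norm (squared) on an interval (0, L) is
  ||u||_{H^1}^2 = ∫_0^L u(x)^2 dx + ∫_0^L u'(x)^2 dx.
Compute u'(x) = -9*x**2 - 4*x - 1.
Then u(x)^2 = 9*x**6 + 12*x**5 + 10*x**4 - 8*x**3 - 7*x**2 - 4*x + 4 and u'(x)^2 = 81*x**4 + 72*x**3 + 34*x**2 + 8*x + 1.
Integrate each monomial from 0 to 3 using ∫_0^3 c·x^n dx = c·3^(n+1)/(n+1):
  ∫_0^3 u(x)^2 dx = ∫_0^3 (9*x^6 + 12*x^5 + 10*x^4 - 8*x^3 - 7*x^2 - 4*x + 4) dx. Term by term:
    ∫_0^3 9*x^6 dx = 19683/7;  ∫_0^3 12*x^5 dx = 1458;  ∫_0^3 10*x^4 dx = 486;
    ∫_0^3 -8*x^3 dx = -162;  ∫_0^3 -7*x^2 dx = -63;  ∫_0^3 -4*x dx = -18;
    ∫_0^3 4 dx = 12.
  Sum: 19683/7 + 1458 + 486 − 162 − 63 − 18 + 12 = 31674/7.
  ∫_0^3 u'(x)^2 dx = ∫_0^3 (81*x^4 + 72*x^3 + 34*x^2 + 8*x + 1) dx. Term by term:
    ∫_0^3 81*x^4 dx = 19683/5;  ∫_0^3 72*x^3 dx = 1458;  ∫_0^3 34*x^2 dx = 306;
    ∫_0^3 8*x dx = 36;  ∫_0^3 1 dx = 3.
  Sum: 19683/5 + 1458 + 306 + 36 + 3 = 28698/5.
Adding: ||u||_{H^1}^2 = 31674/7 + 28698/5 = 359256/35.


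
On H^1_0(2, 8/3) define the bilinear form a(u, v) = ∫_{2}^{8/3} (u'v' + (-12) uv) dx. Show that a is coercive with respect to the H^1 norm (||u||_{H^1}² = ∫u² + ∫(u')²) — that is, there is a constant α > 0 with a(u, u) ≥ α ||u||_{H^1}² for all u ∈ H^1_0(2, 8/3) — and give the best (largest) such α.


α = 3*(-16 + 3*π^2)/(4 + 9*π^2)

Coercivity of a(·,·) on H^1_0(2, 8/3) means a(u, u) ≥ α ||u||_{H^1}² for every u ∈ H^1_0.
The interval has length L = 2/3, and Poincaré/coercivity depend only on L. Here a(u, u) = ∫(u')² + (-12)·∫u².
Here c = -12 < 0 with |c| < (π/L)² = 9*π^2/4, so coercivity still holds. The condition a(u,u) ≥ α||u||_{H^1}² reads (1−α)∫(u')² ≥ (α−c)∫u². Any admissible α is ≤ 1 (rapidly oscillating u have ∫u²/∫(u')² → 0), and α = 1 would force 0 ≥ (1−c)∫u², impossible since c < 1; so 1−α > 0. By the sharp Poincaré inequality on H^1_0 of an interval of length L, ∫(u')² ≥ (π/L)²∫u² with equality for the first sine mode sin(π(x−x₀)/L) (x₀ the left endpoint), so the inequality holds for all u iff (1−α)(π/L)² ≥ α − c, i.e. α ≤ ((π/L)² + c)/((π/L)² + 1) = (1 + c(L/π)²)/(1 + (L/π)²). (Direct route, valid since c ≤ 0: Poincaré gives c∫u² ≥ c(L/π)²∫(u')², so a(u,u) ≥ (1 + c(L/π)²)∫(u')², while ||u||_{H^1}² ≤ (1 + (L/π)²)∫(u')²; dividing yields the same α.) With (π/L)² = 9*π^2/4 and c = -12, the largest admissible constant is α = ((π/L)² + c)/((π/L)² + 1).
Simplifying, α = 3*(-16 + 3*π^2)/(4 + 9*π^2).


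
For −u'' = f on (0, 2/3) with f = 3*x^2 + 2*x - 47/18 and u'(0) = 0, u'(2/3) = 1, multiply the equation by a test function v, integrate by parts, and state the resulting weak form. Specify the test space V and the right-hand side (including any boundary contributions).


V = H^1(0, 2/3) (v unrestricted at boundary; u is determined up to an additive constant); weak form: ∫_0^2/3 u'v' dx = ∫_0^2/3 (3*x^2 + 2*x - 47/18) v dx + v(2/3) for all v ∈ V.

Multiply both sides by a test function v and integrate from 0 to 2/3:
  ∫_0^2/3 −u''(x) v(x) dx = ∫_0^2/3 f(x) v(x) dx.
Integrate the LHS by parts once:
  ∫_0^2/3 −u'' v dx = −[u'(x) v(x)]_0^2/3 + ∫_0^2/3 u'(x) v'(x) dx.
Thus ∫_0^2/3 u'(x) v'(x) dx = ∫_0^2/3 f(x) v(x) dx + [u'(x) v(x)]_0^2/3.
Choose V so that boundary terms are either known or forced to vanish.
u has inhomogeneous Neumann u'(0) = 0, u'(2/3) = 1. [u' v]_0^2/3 = (1)·v(2/3) − (0)·v(0) = v(2/3). Take V = H^1(0, 2/3); boundary term becomes part of RHS.
Weak formulation: find u (satisfying any essential BC) such that ∫_0^2/3 u'(x) v'(x) dx = ∫_0^2/3 f v dx + v(2/3) for all v ∈ V (Neumann data are natural BCs: they enter the RHS as boundary terms).
Substituting f(x) = 3*x^2 + 2*x - 47/18, the right-hand side is ∫_0^2/3 (3*x^2 + 2*x - 47/18) v dx + v(2/3).
Compatibility check (pure Neumann): taking v ≡ 1 ∈ V gives 0 = ∫_0^2/3 f dx + (1) − (0), i.e. ∫_0^2/3 f dx must equal u'(0) − u'(2/3) = -1. Indeed ∫_0^2/3 (3*x^2 + 2*x - 47/18) dx = -1, so the data are compatible. The solution is then unique only up to an additive constant (fix it e.g. by requiring ∫_0^2/3 u dx = 0).


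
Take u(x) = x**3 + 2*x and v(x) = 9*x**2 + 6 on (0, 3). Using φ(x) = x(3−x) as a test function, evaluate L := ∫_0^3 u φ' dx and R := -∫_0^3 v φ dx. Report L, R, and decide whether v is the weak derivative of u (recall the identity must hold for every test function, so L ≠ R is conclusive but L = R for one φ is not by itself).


LHS = -909/20, RHS = -2727/20. No, v is not the weak derivative of u.

u(x) = x**3 + 2*x, classical derivative u'(x) = 3*x**2 + 2.
φ(x) = x(3−x), so φ'(x) = 3 - 2*x.
Note φ(0) = φ(3) = 0, so the boundary term u·φ vanishes.
LHS = ∫_0^3 u(x) φ'(x) dx = ∫_0^3 (-2*x^4 + 3*x^3 - 4*x^2 + 6*x) dx. Term by term:
  ∫_0^3 -2*x^4 dx = -486/5;  ∫_0^3 3*x^3 dx = 243/4;  ∫_0^3 -4*x^2 dx = -36;
  ∫_0^3 6*x dx = 27.
Sum: -486/5 + 243/4 − 36 + 27 = -909/20.
So LHS = -909/20.
∫_0^3 v(x) φ(x) dx = ∫_0^3 (-9*x^4 + 27*x^3 - 6*x^2 + 18*x) dx. Term by term:
  ∫_0^3 -9*x^4 dx = -2187/5;  ∫_0^3 27*x^3 dx = 2187/4;  ∫_0^3 -6*x^2 dx = -54;
  ∫_0^3 18*x dx = 81.
Sum: -2187/5 + 2187/4 − 54 + 81 = 2727/20.
So RHS = -∫_0^3 v(x) φ(x) dx = -2727/20.
LHS − RHS = 909/10 ≠ 0, so the identity fails.
(For a valid weak derivative the identity must hold for EVERY test function, in particular this one. The failure shows v is NOT the weak derivative of u.)
Correct weak derivative would be u'(x) = 3*x**2 + 2.


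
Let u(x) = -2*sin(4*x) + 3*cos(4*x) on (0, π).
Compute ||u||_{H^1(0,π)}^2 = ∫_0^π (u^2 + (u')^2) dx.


||u||_{H^1(0,π)}^2 = 221*π/2

u'(x) = -12*sin(4*x) - 8*cos(4*x).
Expand u² and (u')² and integrate term by term on (0, π), using: for integers n ≥ 1, ∫_0^π sin²(nx) dx = ∫_0^π cos²(nx) dx = π/2; for n ≠ n', ∫_0^π sin(nx)sin(n'x) dx = ∫_0^π cos(nx)cos(n'x) dx = 0; and by product-to-sum, ∫_0^π sin(nx)cos(n'x) dx = ½∫_0^π [sin((n+n')x) + sin((n−n')x)] dx, which is 0 when n+n' is even and 2n/(n²−n'²) when n+n' is odd (it need not vanish on (0, π)).
  u² squared terms: (-2)²·∫sin(4x)² dx = 4·π/2 = 2*π;  (3)²·∫cos(4x)² dx = 9·π/2 = 9*π/2.
  u² cross terms: 2·(-2)·(3)·∫sin(4x)·cos(4x) dx = -12·(0) = 0.
  So ∫_0^π u² dx = 2*π + 9*π/2 + 0 = 13*π/2.
  (u')² squared terms: (-12)²·∫sin(4x)² dx = 144·π/2 = 72*π;  (-8)²·∫cos(4x)² dx = 64·π/2 = 32*π.
  (u')² cross terms: 2·(-12)·(-8)·∫sin(4x)·cos(4x) dx = 192·(0) = 0.
  So ∫_0^π (u')² dx = 72*π + 32*π + 0 = 104*π.
||u||_{H^1}^2 = (13*π/2) + (104*π) = 221*π/2.


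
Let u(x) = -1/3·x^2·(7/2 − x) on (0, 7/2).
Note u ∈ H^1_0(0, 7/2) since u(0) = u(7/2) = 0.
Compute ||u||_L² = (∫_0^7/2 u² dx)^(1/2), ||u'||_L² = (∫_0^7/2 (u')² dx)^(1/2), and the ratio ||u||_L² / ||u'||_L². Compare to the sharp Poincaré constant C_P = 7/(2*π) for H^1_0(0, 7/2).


||u||_L² / ||u'||_L² = sqrt(14)/4 < C_P = 7/(2*π).

u(x) = -1/3·x^2·(7/2 − x), so u'(x) = x*(3*x - 7)/3.
u(x) = -1/3·x^2·(7/2 − x) vanishes at x = 0 and x = 7/2, so u ∈ H^1_0(0, 7/2). Differentiate via the product rule and integrate the resulting polynomials term by term.
  ∫_0^7/2 u² dx = ∫_0^7/2 (x^6/9 - 7*x^5/9 + 49*x^4/36) dx. Term by term:
    ∫_0^7/2 x^6/9 dx = 117649/1152;  ∫_0^7/2 -7*x^5/9 dx = -823543/3456;  ∫_0^7/2 49*x^4/36 dx = 823543/5760.
  Sum: 117649/1152 − 823543/3456 + 823543/5760 = 117649/17280.
  ∫_0^7/2 (u')² dx = ∫_0^7/2 (x^4 - 14*x^3/3 + 49*x^2/9) dx. Term by term:
    ∫_0^7/2 x^4 dx = 16807/160;  ∫_0^7/2 -14*x^3/3 dx = -16807/96;  ∫_0^7/2 49*x^2/9 dx = 16807/216.
  Sum: 16807/160 − 16807/96 + 16807/216 = 16807/2160.
∫_0^7/2 u² dx = 117649/17280, so ||u||_L² = 343*sqrt(30)/720.
∫_0^7/2 (u')² dx = 16807/2160, so ||u'||_L² = 49*sqrt(105)/180.
Ratio ||u||_L² / ||u'||_L² = sqrt(14)/4.
Sharp Poincaré constant on H^1_0(0, 7/2) is C_P = L/π = 7/(2*π), achieved by sin(2*π/7·x).
A polynomial bump cannot attain the sharp Poincaré constant (only the first sine eigenfunction does), so the ratio is strictly less than C_P, consistent with ||u||_L² ≤ C_P ||u'||_L².


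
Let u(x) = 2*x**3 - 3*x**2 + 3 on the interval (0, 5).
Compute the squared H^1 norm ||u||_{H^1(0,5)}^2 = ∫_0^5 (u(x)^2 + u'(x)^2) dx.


||u||_{H^1}^2 = 230565/7

The H^1 norm (squared) on an interval (0, L) is
  ||u||_{H^1}^2 = ∫_0^L u(x)^2 dx + ∫_0^L u'(x)^2 dx.
Compute u'(x) = 6*x**2 - 6*x.
Then u(x)^2 = 4*x**6 - 12*x**5 + 9*x**4 + 12*x**3 - 18*x**2 + 9 and u'(x)^2 = 36*x**4 - 72*x**3 + 36*x**2.
Integrate each monomial from 0 to 5 using ∫_0^5 c·x^n dx = c·5^(n+1)/(n+1):
  ∫_0^5 u(x)^2 dx = ∫_0^5 (4*x^6 - 12*x^5 + 9*x^4 + 12*x^3 - 18*x^2 + 9) dx. Term by term:
    ∫_0^5 4*x^6 dx = 312500/7;  ∫_0^5 -12*x^5 dx = -31250;  ∫_0^5 9*x^4 dx = 5625;
    ∫_0^5 12*x^3 dx = 1875;  ∫_0^5 -18*x^2 dx = -750;  ∫_0^5 9 dx = 45.
  Sum: 312500/7 − 31250 + 5625 + 1875 − 750 + 45 = 141315/7.
  ∫_0^5 u'(x)^2 dx = ∫_0^5 (36*x^4 - 72*x^3 + 36*x^2) dx. Term by term:
    ∫_0^5 36*x^4 dx = 22500;  ∫_0^5 -72*x^3 dx = -11250;  ∫_0^5 36*x^2 dx = 1500.
  Sum: 22500 − 11250 + 1500 = 12750.
Adding: ||u||_{H^1}^2 = 141315/7 + 12750 = 230565/7.


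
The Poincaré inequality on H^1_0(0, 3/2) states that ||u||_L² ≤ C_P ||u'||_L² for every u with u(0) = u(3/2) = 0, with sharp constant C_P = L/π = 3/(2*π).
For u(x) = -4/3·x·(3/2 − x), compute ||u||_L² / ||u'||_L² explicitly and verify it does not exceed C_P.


||u||_L² / ||u'||_L² = 3*sqrt(10)/20 < C_P = 3/(2*π).

u(x) = -4/3·x·(3/2 − x), so u'(x) = 8*x/3 - 2.
u(x) = -4/3·x·(3/2 − x) vanishes at x = 0 and x = 3/2, so u ∈ H^1_0(0, 3/2). Differentiate via the product rule and integrate the resulting polynomials term by term.
  ∫_0^3/2 u² dx = ∫_0^3/2 (16*x^4/9 - 16*x^3/3 + 4*x^2) dx. Term by term:
    ∫_0^3/2 16*x^4/9 dx = 27/10;  ∫_0^3/2 -16*x^3/3 dx = -27/4;  ∫_0^3/2 4*x^2 dx = 9/2.
  Sum: 27/10 − 27/4 + 9/2 = 9/20.
  ∫_0^3/2 (u')² dx = ∫_0^3/2 (64*x^2/9 - 32*x/3 + 4) dx. Term by term:
    ∫_0^3/2 64*x^2/9 dx = 8;  ∫_0^3/2 -32*x/3 dx = -12;  ∫_0^3/2 4 dx = 6.
  Sum: 8 − 12 + 6 = 2.
∫_0^3/2 u² dx = 9/20, so ||u||_L² = 3*sqrt(5)/10.
∫_0^3/2 (u')² dx = 2, so ||u'||_L² = sqrt(2).
Ratio ||u||_L² / ||u'||_L² = 3*sqrt(10)/20.
Sharp Poincaré constant on H^1_0(0, 3/2) is C_P = L/π = 3/(2*π), achieved by sin(2*π/3·x).
A polynomial bump cannot attain the sharp Poincaré constant (only the first sine eigenfunction does), so the ratio is strictly less than C_P, consistent with ||u||_L² ≤ C_P ||u'||_L².


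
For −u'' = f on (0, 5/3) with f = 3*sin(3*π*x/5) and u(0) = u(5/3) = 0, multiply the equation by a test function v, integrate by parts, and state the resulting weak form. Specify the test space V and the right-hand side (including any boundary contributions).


V = H^1_0(0, 5/3) (so v(0) = v(5/3) = 0); weak form: ∫_0^5/3 u'v' dx = ∫_0^5/3 (3*sin(3*π*x/5)) v dx for all v ∈ V.

Multiply both sides by a test function v and integrate from 0 to 5/3:
  ∫_0^5/3 −u''(x) v(x) dx = ∫_0^5/3 f(x) v(x) dx.
Integrate the LHS by parts once:
  ∫_0^5/3 −u'' v dx = −[u'(x) v(x)]_0^5/3 + ∫_0^5/3 u'(x) v'(x) dx.
Thus ∫_0^5/3 u'(x) v'(x) dx = ∫_0^5/3 f(x) v(x) dx + [u'(x) v(x)]_0^5/3.
Choose V so that boundary terms are either known or forced to vanish.
u is Dirichlet: u(0) = u(5/3) = 0. Let V = H^1_0(0, 5/3); then v(0) = v(5/3) = 0, and [u' v]_0^5/3 = 0.
Weak formulation: find u (satisfying any essential BC) such that ∫_0^5/3 u'(x) v'(x) dx = ∫_0^5/3 f v dx for all v ∈ V.
Substituting f(x) = 3*sin(3*π*x/5), the right-hand side is ∫_0^5/3 (3*sin(3*π*x/5)) v dx.


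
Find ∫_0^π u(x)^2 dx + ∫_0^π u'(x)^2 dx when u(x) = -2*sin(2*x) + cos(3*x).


||u||_{H^1(0,π)}^2 = 32 + 15*π

u'(x) = -3*sin(3*x) - 4*cos(2*x).
Expand u² and (u')² and integrate term by term on (0, π), using: for integers n ≥ 1, ∫_0^π sin²(nx) dx = ∫_0^π cos²(nx) dx = π/2; for n ≠ n', ∫_0^π sin(nx)sin(n'x) dx = ∫_0^π cos(nx)cos(n'x) dx = 0; and by product-to-sum, ∫_0^π sin(nx)cos(n'x) dx = ½∫_0^π [sin((n+n')x) + sin((n−n')x)] dx, which is 0 when n+n' is even and 2n/(n²−n'²) when n+n' is odd (it need not vanish on (0, π)).
  u² squared terms: (-2)²·∫sin(2x)² dx = 4·π/2 = 2*π;  (1)²·∫cos(3x)² dx = 1·π/2 = π/2.
  u² cross terms: 2·(-2)·(1)·∫sin(2x)·cos(3x) dx = -4·(-4/5) = 16/5.
  So ∫_0^π u² dx = 2*π + π/2 + 16/5 = 16/5 + 5*π/2.
  (u')² squared terms: (-4)²·∫cos(2x)² dx = 16·π/2 = 8*π;  (-3)²·∫sin(3x)² dx = 9·π/2 = 9*π/2.
  (u')² cross terms: 2·(-4)·(-3)·∫cos(2x)·sin(3x) dx = 24·(6/5) = 144/5.
  So ∫_0^π (u')² dx = 8*π + 9*π/2 + 144/5 = 144/5 + 25*π/2.
||u||_{H^1}^2 = (16/5 + 5*π/2) + (144/5 + 25*π/2) = 32 + 15*π.


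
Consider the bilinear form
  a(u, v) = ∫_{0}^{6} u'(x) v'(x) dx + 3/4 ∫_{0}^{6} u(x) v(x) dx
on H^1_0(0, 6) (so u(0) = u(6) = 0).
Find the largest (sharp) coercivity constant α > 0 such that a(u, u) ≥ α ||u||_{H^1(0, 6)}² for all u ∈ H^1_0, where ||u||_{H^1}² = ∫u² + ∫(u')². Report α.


α = (π^2 + 27)/(π^2 + 36)

Coercivity of a(·,·) on H^1_0(0, 6) means a(u, u) ≥ α ||u||_{H^1}² for every u ∈ H^1_0.
The interval has length L = 6, and Poincaré/coercivity depend only on L. Here a(u, u) = ∫(u')² + (3/4)·∫u².
Here 0 < c = 3/4 < 1. The condition a(u,u) ≥ α||u||_{H^1}² reads (1−α)∫(u')² ≥ (α−c)∫u². Any admissible α is ≤ 1 (rapidly oscillating u have ∫u²/∫(u')² → 0), and α = 1 would force 0 ≥ (1−c)∫u², impossible since c < 1; so 1−α > 0. By the sharp Poincaré inequality on H^1_0 of an interval of length L, ∫(u')² ≥ (π/L)²∫u² with equality for the first sine mode sin(π(x−x₀)/L) (x₀ the left endpoint), so the inequality holds for all u iff (1−α)(π/L)² ≥ α − c, i.e. α ≤ ((π/L)² + c)/((π/L)² + 1) = (1 + c(L/π)²)/(1 + (L/π)²). With (π/L)² = π^2/36 and c = 3/4, the largest admissible constant is α = ((π/L)² + c)/((π/L)² + 1).
Simplifying, α = (π^2 + 27)/(π^2 + 36).


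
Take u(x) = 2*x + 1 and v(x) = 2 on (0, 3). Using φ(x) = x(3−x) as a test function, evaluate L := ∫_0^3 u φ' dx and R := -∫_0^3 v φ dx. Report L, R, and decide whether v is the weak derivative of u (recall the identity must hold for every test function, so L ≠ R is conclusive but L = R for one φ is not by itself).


LHS = -9, RHS = -9. Yes, v = u' weakly.

u(x) = 2*x + 1, classical derivative u'(x) = 2.
φ(x) = x(3−x), so φ'(x) = 3 - 2*x.
Note φ(0) = φ(3) = 0, so the boundary term u·φ vanishes.
LHS = ∫_0^3 u(x) φ'(x) dx = ∫_0^3 (-4*x^2 + 4*x + 3) dx. Term by term:
  ∫_0^3 -4*x^2 dx = -36;  ∫_0^3 4*x dx = 18;  ∫_0^3 3 dx = 9.
Sum: -36 + 18 + 9 = -9.
So LHS = -9.
∫_0^3 v(x) φ(x) dx = ∫_0^3 (-2*x^2 + 6*x) dx. Term by term:
  ∫_0^3 -2*x^2 dx = -18;  ∫_0^3 6*x dx = 27.
Sum: -18 + 27 = 9.
So RHS = -∫_0^3 v(x) φ(x) dx = -9.
LHS = RHS, so the identity holds for this test φ.
Moreover u is smooth here and v(x) = u'(x) = 2 pointwise, so the identity holds for every test function. Hence v is the weak derivative of u.


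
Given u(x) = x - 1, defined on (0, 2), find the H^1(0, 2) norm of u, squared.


||u||_{H^1}^2 = 8/3

The H^1 norm (squared) on an interval (0, L) is
  ||u||_{H^1}^2 = ∫_0^L u(x)^2 dx + ∫_0^L u'(x)^2 dx.
Compute u'(x) = 1.
Then u(x)^2 = x**2 - 2*x + 1 and u'(x)^2 = 1.
Integrate each monomial from 0 to 2 using ∫_0^2 c·x^n dx = c·2^(n+1)/(n+1):
  ∫_0^2 u(x)^2 dx = ∫_0^2 (x^2 - 2*x + 1) dx. Term by term:
    ∫_0^2 x^2 dx = 8/3;  ∫_0^2 -2*x dx = -4;  ∫_0^2 1 dx = 2.
  Sum: 8/3 − 4 + 2 = 2/3.
  ∫_0^2 u'(x)^2 dx = ∫_0^2 (1) dx. Term by term:
    ∫_0^2 1 dx = 2.
Adding: ||u||_{H^1}^2 = 2/3 + 2 = 8/3.


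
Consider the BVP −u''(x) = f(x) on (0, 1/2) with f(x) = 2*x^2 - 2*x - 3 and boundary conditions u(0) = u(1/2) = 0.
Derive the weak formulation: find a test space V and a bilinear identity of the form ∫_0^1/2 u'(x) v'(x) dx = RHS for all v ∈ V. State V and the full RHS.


V = H^1_0(0, 1/2) (so v(0) = v(1/2) = 0); weak form: ∫_0^1/2 u'v' dx = ∫_0^1/2 (2*x^2 - 2*x - 3) v dx for all v ∈ V.

Multiply both sides by a test function v and integrate from 0 to 1/2:
  ∫_0^1/2 −u''(x) v(x) dx = ∫_0^1/2 f(x) v(x) dx.
Integrate the LHS by parts once:
  ∫_0^1/2 −u'' v dx = −[u'(x) v(x)]_0^1/2 + ∫_0^1/2 u'(x) v'(x) dx.
Thus ∫_0^1/2 u'(x) v'(x) dx = ∫_0^1/2 f(x) v(x) dx + [u'(x) v(x)]_0^1/2.
Choose V so that boundary terms are either known or forced to vanish.
u is Dirichlet: u(0) = u(1/2) = 0. Let V = H^1_0(0, 1/2); then v(0) = v(1/2) = 0, and [u' v]_0^1/2 = 0.
Weak formulation: find u (satisfying any essential BC) such that ∫_0^1/2 u'(x) v'(x) dx = ∫_0^1/2 f v dx for all v ∈ V.
Substituting f(x) = 2*x^2 - 2*x - 3, the right-hand side is ∫_0^1/2 (2*x^2 - 2*x - 3) v dx.


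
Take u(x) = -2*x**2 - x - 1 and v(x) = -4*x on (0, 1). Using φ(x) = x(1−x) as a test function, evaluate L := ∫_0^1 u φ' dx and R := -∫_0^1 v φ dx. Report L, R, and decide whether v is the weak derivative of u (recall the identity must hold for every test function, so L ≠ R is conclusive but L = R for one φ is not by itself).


LHS = 1/2, RHS = 1/3. No, v is not the weak derivative of u.

u(x) = -2*x**2 - x - 1, classical derivative u'(x) = -4*x - 1.
φ(x) = x(1−x), so φ'(x) = 1 - 2*x.
Note φ(0) = φ(1) = 0, so the boundary term u·φ vanishes.
LHS = ∫_0^1 u(x) φ'(x) dx = ∫_0^1 (4*x^3 + x - 1) dx. Term by term:
  ∫_0^1 4*x^3 dx = 1;  ∫_0^1 x dx = 1/2;  ∫_0^1 -1 dx = -1.
Sum: 1 + 1/2 − 1 = 1/2.
So LHS = 1/2.
∫_0^1 v(x) φ(x) dx = ∫_0^1 (4*x^3 - 4*x^2) dx. Term by term:
  ∫_0^1 4*x^3 dx = 1;  ∫_0^1 -4*x^2 dx = -4/3.
Sum: 1 − 4/3 = -1/3.
So RHS = -∫_0^1 v(x) φ(x) dx = 1/3.
LHS − RHS = 1/6 ≠ 0, so the identity fails.
(For a valid weak derivative the identity must hold for EVERY test function, in particular this one. The failure shows v is NOT the weak derivative of u.)
Correct weak derivative would be u'(x) = -4*x - 1.


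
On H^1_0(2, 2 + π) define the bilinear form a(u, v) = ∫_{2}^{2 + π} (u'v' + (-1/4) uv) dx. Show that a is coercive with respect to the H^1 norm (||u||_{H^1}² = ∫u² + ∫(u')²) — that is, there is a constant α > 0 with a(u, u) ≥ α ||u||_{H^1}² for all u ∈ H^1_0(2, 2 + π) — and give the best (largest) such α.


α = 3/8

Coercivity of a(·,·) on H^1_0(2, 2 + π) means a(u, u) ≥ α ||u||_{H^1}² for every u ∈ H^1_0.
The interval has length L = π, and Poincaré/coercivity depend only on L. Here a(u, u) = ∫(u')² + (-1/4)·∫u².
Here c = -1/4 < 0 with |c| < (π/L)² = 1, so coercivity still holds. The condition a(u,u) ≥ α||u||_{H^1}² reads (1−α)∫(u')² ≥ (α−c)∫u². Any admissible α is ≤ 1 (rapidly oscillating u have ∫u²/∫(u')² → 0), and α = 1 would force 0 ≥ (1−c)∫u², impossible since c < 1; so 1−α > 0. By the sharp Poincaré inequality on H^1_0 of an interval of length L, ∫(u')² ≥ (π/L)²∫u² with equality for the first sine mode sin(π(x−x₀)/L) (x₀ the left endpoint), so the inequality holds for all u iff (1−α)(π/L)² ≥ α − c, i.e. α ≤ ((π/L)² + c)/((π/L)² + 1) = (1 + c(L/π)²)/(1 + (L/π)²). (Direct route, valid since c ≤ 0: Poincaré gives c∫u² ≥ c(L/π)²∫(u')², so a(u,u) ≥ (1 + c(L/π)²)∫(u')², while ||u||_{H^1}² ≤ (1 + (L/π)²)∫(u')²; dividing yields the same α.) With (π/L)² = 1 and c = -1/4, the largest admissible constant is α = ((π/L)² + c)/((π/L)² + 1).
Simplifying, α = 3/8.


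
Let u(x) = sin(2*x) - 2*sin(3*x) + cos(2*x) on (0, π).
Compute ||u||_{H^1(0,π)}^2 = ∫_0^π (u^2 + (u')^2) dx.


||u||_{H^1(0,π)}^2 = -24 + 25*π

u'(x) = -2*sin(2*x) + 2*cos(2*x) - 6*cos(3*x).
Expand u² and (u')² and integrate term by term on (0, π), using: for integers n ≥ 1, ∫_0^π sin²(nx) dx = ∫_0^π cos²(nx) dx = π/2; for n ≠ n', ∫_0^π sin(nx)sin(n'x) dx = ∫_0^π cos(nx)cos(n'x) dx = 0; and by product-to-sum, ∫_0^π sin(nx)cos(n'x) dx = ½∫_0^π [sin((n+n')x) + sin((n−n')x)] dx, which is 0 when n+n' is even and 2n/(n²−n'²) when n+n' is odd (it need not vanish on (0, π)).
  u² squared terms: (-2)²·∫sin(3x)² dx = 4·π/2 = 2*π;  (1)²·∫cos(2x)² dx = 1·π/2 = π/2;  (1)²·∫sin(2x)² dx = 1·π/2 = π/2.
  u² cross terms: 2·(-2)·(1)·∫sin(3x)·cos(2x) dx = -4·(6/5) = -24/5;  2·(-2)·(1)·∫sin(3x)·sin(2x) dx = -4·(0) = 0;  2·(1)·(1)·∫cos(2x)·sin(2x) dx = 2·(0) = 0.
  So ∫_0^π u² dx = 2*π + π/2 + π/2 − 24/5 + 0 + 0 = -24/5 + 3*π.
  (u')² squared terms: (-6)²·∫cos(3x)² dx = 36·π/2 = 18*π;  (-2)²·∫sin(2x)² dx = 4·π/2 = 2*π;  (2)²·∫cos(2x)² dx = 4·π/2 = 2*π.
  (u')² cross terms: 2·(-6)·(-2)·∫cos(3x)·sin(2x) dx = 24·(-4/5) = -96/5;  2·(-6)·(2)·∫cos(3x)·cos(2x) dx = -24·(0) = 0;  2·(-2)·(2)·∫sin(2x)·cos(2x) dx = -8·(0) = 0.
  So ∫_0^π (u')² dx = 18*π + 2*π + 2*π − 96/5 + 0 + 0 = -96/5 + 22*π.
||u||_{H^1}^2 = (-24/5 + 3*π) + (-96/5 + 22*π) = -24 + 25*π.


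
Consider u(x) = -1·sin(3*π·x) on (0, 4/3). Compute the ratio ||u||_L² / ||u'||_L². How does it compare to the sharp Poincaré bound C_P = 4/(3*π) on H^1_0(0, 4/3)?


||u||_L² / ||u'||_L² = 1/(3*π) < C_P = 4/(3*π).

u(x) = -1·sin(3*π·x), so u'(x) = -3*π*cos(3*π*x).
Writing u(x) = A·sin(kπx/L) with A = -1 and k = 4, use ∫_0^L sin²(kπx/L) dx = L/2 and ∫_0^L cos²(kπx/L) dx = L/2.
u² = 1·sin²(3*π·x) and (u')² = 9*π^2·cos²(3*π·x), and each of sin², cos² integrates to L/2 = 2/3 over (0, 4/3).
∫_0^4/3 u² dx = 2/3, so ||u||_L² = sqrt(6)/3.
∫_0^4/3 (u')² dx = 6*π^2, so ||u'||_L² = sqrt(6)*π.
Ratio ||u||_L² / ||u'||_L² = 1/(3*π).
Sharp Poincaré constant on H^1_0(0, 4/3) is C_P = L/π = 4/(3*π), achieved by sin(3*π/4·x).
This is the k = 4 harmonic; the ratio L/(kπ) is strictly less than C_P = L/π, consistent with the sharp inequality ||u||_L² ≤ C_P ||u'||_L².
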